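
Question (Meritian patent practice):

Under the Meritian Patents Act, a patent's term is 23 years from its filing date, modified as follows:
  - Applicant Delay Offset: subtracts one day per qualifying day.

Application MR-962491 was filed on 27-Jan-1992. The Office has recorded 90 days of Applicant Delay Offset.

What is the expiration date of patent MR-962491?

Base term: filing date + 23 years → 27 January 2015.
Applicant Delay Offset: −90 days → 29 October 2014.

2014-10-29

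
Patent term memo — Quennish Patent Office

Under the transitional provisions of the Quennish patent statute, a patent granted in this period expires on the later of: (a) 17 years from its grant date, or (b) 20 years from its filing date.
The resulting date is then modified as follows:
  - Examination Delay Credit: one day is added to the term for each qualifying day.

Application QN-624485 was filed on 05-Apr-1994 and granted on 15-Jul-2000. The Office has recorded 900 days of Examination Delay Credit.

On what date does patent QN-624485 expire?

2020-01-01

(a) grant + 17 years → 15 July 2017.
(b) filing + 20 years → 5 April 2014.
Later of the two: 15 July 2017.
Examination Delay Credit: +900 days → 1 January 2020.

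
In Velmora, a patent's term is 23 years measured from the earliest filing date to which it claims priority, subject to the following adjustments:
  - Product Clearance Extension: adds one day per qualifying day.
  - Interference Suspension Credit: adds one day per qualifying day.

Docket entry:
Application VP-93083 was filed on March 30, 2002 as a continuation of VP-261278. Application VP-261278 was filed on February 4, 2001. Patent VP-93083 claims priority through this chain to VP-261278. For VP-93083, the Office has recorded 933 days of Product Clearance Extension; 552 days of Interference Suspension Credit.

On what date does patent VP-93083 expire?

February 28, 2028

Earliest priority filing: 4 February 2001.
Base term: 4 February 2001 + 23 years → 4 February 2024.
Product Clearance Extension: +933 days → 25 August 2026.
Interference Suspension Credit: +552 days → 28 February 2028.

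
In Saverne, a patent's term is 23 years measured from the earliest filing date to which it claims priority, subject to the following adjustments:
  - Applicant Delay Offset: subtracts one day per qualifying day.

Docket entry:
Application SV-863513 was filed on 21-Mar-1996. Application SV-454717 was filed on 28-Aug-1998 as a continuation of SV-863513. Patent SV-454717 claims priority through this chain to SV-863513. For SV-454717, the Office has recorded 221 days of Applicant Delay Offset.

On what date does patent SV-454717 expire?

Earliest priority filing: 21 March 1996.
Base term: 21 March 1996 + 23 years → 21 March 2019.
Applicant Delay Offset: −221 days → 12 August 2018.

2018-08-12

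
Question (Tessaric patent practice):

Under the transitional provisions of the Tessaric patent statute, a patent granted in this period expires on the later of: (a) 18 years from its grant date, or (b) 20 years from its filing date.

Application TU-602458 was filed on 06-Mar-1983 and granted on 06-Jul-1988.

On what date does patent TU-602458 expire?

(a) grant + 18 years → 6 July 2006.
(b) filing + 20 years → 6 March 2003.
Later of the two: 6 July 2006.

July 6, 2006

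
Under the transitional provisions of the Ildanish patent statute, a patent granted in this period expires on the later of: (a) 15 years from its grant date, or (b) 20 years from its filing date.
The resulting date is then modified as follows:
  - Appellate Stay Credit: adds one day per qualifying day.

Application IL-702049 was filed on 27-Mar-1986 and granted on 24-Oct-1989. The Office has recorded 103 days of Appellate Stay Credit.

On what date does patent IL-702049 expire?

(a) grant + 15 years → 24 October 2004.
(b) filing + 20 years → 27 March 2006.
Later of the two: 27 March 2006.
Appellate Stay Credit: +103 days → 8 July 2006.

2006-07-08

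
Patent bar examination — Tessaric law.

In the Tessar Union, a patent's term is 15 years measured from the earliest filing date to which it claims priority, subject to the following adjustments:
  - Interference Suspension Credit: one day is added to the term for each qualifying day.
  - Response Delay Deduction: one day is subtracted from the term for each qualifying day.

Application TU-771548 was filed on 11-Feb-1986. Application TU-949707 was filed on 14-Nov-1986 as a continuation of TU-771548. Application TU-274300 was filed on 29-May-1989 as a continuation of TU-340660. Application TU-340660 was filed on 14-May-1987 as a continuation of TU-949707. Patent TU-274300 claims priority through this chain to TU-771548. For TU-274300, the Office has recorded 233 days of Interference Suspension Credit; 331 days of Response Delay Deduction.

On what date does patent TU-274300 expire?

November 5, 2000

Earliest priority filing: 11 February 1986.
Base term: 11 February 1986 + 15 years → 11 February 2001.
Interference Suspension Credit: +233 days → 2 October 2001.
Response Delay Deduction: −331 days → 5 November 2000.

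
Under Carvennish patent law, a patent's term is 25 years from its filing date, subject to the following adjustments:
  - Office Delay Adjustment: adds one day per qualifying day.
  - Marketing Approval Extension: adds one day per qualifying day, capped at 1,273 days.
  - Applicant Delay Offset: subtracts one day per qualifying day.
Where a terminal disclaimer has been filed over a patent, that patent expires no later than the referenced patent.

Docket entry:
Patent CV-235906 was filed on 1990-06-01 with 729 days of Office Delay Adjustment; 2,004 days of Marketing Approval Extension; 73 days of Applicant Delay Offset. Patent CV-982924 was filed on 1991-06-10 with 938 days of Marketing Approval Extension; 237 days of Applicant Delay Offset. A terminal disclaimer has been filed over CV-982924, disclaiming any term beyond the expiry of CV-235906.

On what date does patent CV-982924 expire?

Natural term of CV-982924:
  Base: filing + 25 years → 10 June 2016.
  Marketing Approval Extension: 938 days (within the 1273-day cap) → +938 days → 4 January 2019.
  Applicant Delay Offset: −237 days → 12 May 2018.
Expiry of referenced patent CV-235906:
  Base: filing + 25 years → 1 June 2015.
  Office Delay Adjustment: +729 days → 30 May 2017.
  Marketing Approval Extension: 2004 days claimed exceeds the 1273-day cap, so +1273 days → 23 November 2020.
  Applicant Delay Offset: −73 days → 11 September 2020.
Terminal disclaimer: CV-982924 expires on the earlier of 12 May 2018 and 11 September 2020.

2018-05-12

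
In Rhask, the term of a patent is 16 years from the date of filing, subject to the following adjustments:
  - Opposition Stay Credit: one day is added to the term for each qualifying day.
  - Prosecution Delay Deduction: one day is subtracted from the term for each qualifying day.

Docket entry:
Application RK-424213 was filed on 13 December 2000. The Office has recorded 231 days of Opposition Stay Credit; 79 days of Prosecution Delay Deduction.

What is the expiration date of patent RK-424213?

Base term: filing date + 16 years → 13 December 2016.
Opposition Stay Credit: +231 days → 1 August 2017.
Prosecution Delay Deduction: −79 days → 14 May 2017.

2017-05-14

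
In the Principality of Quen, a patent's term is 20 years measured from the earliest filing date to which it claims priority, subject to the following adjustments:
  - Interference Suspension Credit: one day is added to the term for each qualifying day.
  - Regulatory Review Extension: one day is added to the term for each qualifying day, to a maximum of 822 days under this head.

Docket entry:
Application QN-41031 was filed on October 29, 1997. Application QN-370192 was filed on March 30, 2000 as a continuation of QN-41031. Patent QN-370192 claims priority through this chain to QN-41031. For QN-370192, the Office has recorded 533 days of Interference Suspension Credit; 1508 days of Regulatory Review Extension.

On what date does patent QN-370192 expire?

July 15, 2021

Earliest priority filing: 29 October 1997.
Base term: 29 October 1997 + 20 years → 29 October 2017.
Interference Suspension Credit: +533 days → 15 April 2019.
Regulatory Review Extension: 1508 days claimed exceeds the 822-day cap, so +822 days → 15 July 2021.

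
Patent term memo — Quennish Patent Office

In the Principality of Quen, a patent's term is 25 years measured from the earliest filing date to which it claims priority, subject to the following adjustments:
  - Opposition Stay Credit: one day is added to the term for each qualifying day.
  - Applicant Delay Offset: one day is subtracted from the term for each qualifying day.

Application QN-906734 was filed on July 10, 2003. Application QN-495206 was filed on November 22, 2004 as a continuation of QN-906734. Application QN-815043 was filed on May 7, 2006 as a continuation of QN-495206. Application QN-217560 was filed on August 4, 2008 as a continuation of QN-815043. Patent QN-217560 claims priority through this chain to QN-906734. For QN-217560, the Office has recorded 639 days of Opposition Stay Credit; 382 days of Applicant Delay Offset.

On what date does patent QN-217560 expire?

2029-03-24

Earliest priority filing: 10 July 2003.
Base term: 10 July 2003 + 25 years → 10 July 2028.
Opposition Stay Credit: +639 days → 10 April 2030.
Applicant Delay Offset: −382 days → 24 March 2029.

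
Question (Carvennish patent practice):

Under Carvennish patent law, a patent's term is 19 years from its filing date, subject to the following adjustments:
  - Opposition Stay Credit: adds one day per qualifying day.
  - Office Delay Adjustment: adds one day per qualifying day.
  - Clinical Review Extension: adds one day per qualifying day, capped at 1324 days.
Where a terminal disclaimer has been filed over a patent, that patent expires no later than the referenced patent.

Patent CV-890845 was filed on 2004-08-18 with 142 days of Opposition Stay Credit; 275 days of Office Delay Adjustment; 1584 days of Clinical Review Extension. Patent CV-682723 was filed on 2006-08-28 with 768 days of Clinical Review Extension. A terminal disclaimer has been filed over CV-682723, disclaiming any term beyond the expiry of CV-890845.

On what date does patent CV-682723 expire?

Natural term of CV-682723:
  Base: filing + 19 years → 28 August 2025.
  Clinical Review Extension: 768 days (within the 1324-day cap) → +768 days → 5 October 2027.
Expiry of referenced patent CV-890845:
  Base: filing + 19 years → 18 August 2023.
  Opposition Stay Credit: +142 days → 7 January 2024.
  Office Delay Adjustment: +275 days → 8 October 2024.
  Clinical Review Extension: 1584 days claimed exceeds the 1324-day cap, so +1324 days → 24 May 2028.
Terminal disclaimer: CV-682723 expires on the earlier of 5 October 2027 and 24 May 2028.

October 5, 2027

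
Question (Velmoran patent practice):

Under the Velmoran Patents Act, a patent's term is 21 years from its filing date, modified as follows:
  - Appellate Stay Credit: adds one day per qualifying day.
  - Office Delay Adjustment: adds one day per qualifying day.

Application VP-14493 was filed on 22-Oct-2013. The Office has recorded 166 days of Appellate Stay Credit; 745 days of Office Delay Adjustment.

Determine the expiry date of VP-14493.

2037-04-20

Base term: filing date + 21 years → 22 October 2034.
Appellate Stay Credit: +166 days → 6 April 2035.
Office Delay Adjustment: +745 days → 20 April 2037.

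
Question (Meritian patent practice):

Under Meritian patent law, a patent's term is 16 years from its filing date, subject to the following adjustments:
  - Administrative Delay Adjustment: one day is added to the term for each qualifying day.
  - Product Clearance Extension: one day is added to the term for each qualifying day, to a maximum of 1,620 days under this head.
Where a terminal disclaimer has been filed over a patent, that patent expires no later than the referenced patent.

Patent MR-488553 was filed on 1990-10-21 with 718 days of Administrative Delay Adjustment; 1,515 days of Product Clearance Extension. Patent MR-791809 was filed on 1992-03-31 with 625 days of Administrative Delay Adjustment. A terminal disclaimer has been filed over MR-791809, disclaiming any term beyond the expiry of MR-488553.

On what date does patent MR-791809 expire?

2009-12-16

Natural term of MR-791809:
  Base: filing + 16 years → 31 March 2008.
  Administrative Delay Adjustment: +625 days → 16 December 2009.
Expiry of referenced patent MR-488553:
  Base: filing + 16 years → 21 October 2006.
  Administrative Delay Adjustment: +718 days → 8 October 2008.
  Product Clearance Extension: 1515 days (within the 1620-day cap) → +1515 days → 1 December 2012.
Terminal disclaimer: MR-791809 expires on the earlier of 16 December 2009 and 1 December 2012.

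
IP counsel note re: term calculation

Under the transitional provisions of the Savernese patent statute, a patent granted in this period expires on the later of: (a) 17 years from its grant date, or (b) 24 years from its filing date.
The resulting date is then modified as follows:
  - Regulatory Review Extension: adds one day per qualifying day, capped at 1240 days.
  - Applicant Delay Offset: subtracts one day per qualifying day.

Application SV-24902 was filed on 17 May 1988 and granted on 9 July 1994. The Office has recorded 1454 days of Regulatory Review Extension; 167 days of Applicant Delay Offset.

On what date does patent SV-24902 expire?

April 25, 2015

(a) grant + 17 years → 9 July 2011.
(b) filing + 24 years → 17 May 2012.
Later of the two: 17 May 2012.
Regulatory Review Extension: 1454 days claimed exceeds the 1240-day cap, so +1240 days → 9 October 2015.
Applicant Delay Offset: −167 days → 25 April 2015.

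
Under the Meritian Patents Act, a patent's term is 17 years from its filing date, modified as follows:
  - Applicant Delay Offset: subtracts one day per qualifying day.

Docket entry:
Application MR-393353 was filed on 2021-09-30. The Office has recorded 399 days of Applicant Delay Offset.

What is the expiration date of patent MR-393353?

Base term: filing date + 17 years → 30 September 2038.
Applicant Delay Offset: −399 days → 27 August 2037.

August 27, 2037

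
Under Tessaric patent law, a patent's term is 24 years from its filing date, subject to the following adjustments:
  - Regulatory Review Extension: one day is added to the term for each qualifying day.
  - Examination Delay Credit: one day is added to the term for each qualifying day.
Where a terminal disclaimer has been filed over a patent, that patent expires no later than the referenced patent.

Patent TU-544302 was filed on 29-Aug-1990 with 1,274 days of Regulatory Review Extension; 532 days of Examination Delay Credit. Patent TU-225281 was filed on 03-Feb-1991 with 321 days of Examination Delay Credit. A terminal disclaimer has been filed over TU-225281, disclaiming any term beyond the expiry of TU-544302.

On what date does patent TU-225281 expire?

Natural term of TU-225281:
  Base: filing + 24 years → 3 February 2015.
  Examination Delay Credit: +321 days → 21 December 2015.
Expiry of referenced patent TU-544302:
  Base: filing + 24 years → 29 August 2014.
  Regulatory Review Extension: +1274 days → 23 February 2018.
  Examination Delay Credit: +532 days → 9 August 2019.
Terminal disclaimer: TU-225281 expires on the earlier of 21 December 2015 and 9 August 2019.

2015-12-21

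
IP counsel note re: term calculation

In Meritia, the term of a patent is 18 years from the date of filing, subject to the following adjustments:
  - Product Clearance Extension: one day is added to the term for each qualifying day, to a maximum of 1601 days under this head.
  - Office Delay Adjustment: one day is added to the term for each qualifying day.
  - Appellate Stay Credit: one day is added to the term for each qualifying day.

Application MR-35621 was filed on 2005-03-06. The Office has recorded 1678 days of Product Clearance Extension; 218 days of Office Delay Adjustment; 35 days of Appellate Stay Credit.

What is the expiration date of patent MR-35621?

Base term: filing date + 18 years → 6 March 2023.
Product Clearance Extension: 1678 days claimed exceeds the 1601-day cap, so +1601 days → 24 July 2027.
Office Delay Adjustment: +218 days → 27 February 2028.
Appellate Stay Credit: +35 days → 2 April 2028.

April 2, 2028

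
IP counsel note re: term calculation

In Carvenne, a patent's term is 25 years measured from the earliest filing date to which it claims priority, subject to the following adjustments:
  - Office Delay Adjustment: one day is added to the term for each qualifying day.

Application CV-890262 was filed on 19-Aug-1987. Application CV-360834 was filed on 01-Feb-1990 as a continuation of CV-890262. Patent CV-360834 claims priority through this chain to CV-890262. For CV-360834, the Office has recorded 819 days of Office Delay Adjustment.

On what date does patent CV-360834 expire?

November 16, 2014

Earliest priority filing: 19 August 1987.
Base term: 19 August 1987 + 25 years → 19 August 2012.
Office Delay Adjustment: +819 days → 16 November 2014.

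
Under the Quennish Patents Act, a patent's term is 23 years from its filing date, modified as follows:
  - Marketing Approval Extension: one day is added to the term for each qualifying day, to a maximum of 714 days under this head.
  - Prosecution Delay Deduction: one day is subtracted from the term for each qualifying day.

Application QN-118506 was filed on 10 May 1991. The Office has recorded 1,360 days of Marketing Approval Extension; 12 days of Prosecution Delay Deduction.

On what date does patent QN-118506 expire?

2016-04-11

Base term: filing date + 23 years → 10 May 2014.
Marketing Approval Extension: 1360 days claimed exceeds the 714-day cap, so +714 days → 23 April 2016.
Prosecution Delay Deduction: −12 days → 11 April 2016.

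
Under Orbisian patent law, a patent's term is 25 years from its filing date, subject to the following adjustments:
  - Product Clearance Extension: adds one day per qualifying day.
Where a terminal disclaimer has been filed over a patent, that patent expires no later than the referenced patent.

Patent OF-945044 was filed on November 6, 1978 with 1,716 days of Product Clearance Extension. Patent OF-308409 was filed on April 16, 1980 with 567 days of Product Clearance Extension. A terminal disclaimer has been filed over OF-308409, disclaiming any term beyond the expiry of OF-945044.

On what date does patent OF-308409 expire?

Natural term of OF-308409:
  Base: filing + 25 years → 16 April 2005.
  Product Clearance Extension: +567 days → 4 November 2006.
Expiry of referenced patent OF-945044:
  Base: filing + 25 years → 6 November 2003.
  Product Clearance Extension: +1716 days → 18 July 2008.
Terminal disclaimer: OF-308409 expires on the earlier of 4 November 2006 and 18 July 2008.

2006-11-04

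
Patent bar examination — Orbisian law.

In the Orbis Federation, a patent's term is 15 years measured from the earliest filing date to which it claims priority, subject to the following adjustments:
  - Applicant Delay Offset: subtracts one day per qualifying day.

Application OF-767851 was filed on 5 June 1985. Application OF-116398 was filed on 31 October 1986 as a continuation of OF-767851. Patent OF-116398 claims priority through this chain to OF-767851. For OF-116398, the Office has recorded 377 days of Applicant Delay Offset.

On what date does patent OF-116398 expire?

Earliest priority filing: 5 June 1985.
Base term: 5 June 1985 + 15 years → 5 June 2000.
Applicant Delay Offset: −377 days → 25 May 1999.

May 25, 1999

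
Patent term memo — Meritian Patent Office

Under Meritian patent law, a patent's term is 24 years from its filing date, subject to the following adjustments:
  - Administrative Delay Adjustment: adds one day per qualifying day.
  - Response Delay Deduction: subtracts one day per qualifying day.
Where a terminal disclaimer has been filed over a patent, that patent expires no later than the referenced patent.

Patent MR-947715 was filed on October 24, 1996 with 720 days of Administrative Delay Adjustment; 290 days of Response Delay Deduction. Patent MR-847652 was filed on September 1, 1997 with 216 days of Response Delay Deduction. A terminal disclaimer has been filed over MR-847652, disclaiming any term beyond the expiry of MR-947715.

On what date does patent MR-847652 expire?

January 28, 2021

Natural term of MR-847652:
  Base: filing + 24 years → 1 September 2021.
  Response Delay Deduction: −216 days → 28 January 2021.
Expiry of referenced patent MR-947715:
  Base: filing + 24 years → 24 October 2020.
  Administrative Delay Adjustment: +720 days → 14 October 2022.
  Response Delay Deduction: −290 days → 28 December 2021.
Terminal disclaimer: MR-847652 expires on the earlier of 28 January 2021 and 28 December 2021.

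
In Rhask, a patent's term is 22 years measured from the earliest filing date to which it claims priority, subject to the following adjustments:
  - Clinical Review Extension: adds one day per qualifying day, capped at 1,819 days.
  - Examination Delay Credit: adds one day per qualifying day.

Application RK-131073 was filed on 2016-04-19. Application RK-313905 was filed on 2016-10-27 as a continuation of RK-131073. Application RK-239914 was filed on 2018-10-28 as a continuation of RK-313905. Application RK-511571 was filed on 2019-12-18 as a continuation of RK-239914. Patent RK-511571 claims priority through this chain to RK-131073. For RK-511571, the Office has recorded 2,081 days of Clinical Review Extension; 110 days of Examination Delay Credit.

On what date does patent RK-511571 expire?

Earliest priority filing: 19 April 2016.
Base term: 19 April 2016 + 22 years → 19 April 2038.
Clinical Review Extension: 2081 days claimed exceeds the 1819-day cap, so +1819 days → 12 April 2043.
Examination Delay Credit: +110 days → 31 July 2043.

2043-07-31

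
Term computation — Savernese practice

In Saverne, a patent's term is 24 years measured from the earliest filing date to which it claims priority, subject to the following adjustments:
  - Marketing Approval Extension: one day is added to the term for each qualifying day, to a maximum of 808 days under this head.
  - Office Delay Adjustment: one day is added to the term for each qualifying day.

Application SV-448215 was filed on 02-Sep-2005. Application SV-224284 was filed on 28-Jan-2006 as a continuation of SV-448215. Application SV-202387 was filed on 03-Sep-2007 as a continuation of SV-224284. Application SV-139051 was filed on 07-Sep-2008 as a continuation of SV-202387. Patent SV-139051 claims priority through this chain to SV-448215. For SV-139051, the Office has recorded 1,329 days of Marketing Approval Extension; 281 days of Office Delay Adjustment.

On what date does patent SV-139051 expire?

2032-08-26

Earliest priority filing: 2 September 2005.
Base term: 2 September 2005 + 24 years → 2 September 2029.
Marketing Approval Extension: 1329 days claimed exceeds the 808-day cap, so +808 days → 19 November 2031.
Office Delay Adjustment: +281 days → 26 August 2032.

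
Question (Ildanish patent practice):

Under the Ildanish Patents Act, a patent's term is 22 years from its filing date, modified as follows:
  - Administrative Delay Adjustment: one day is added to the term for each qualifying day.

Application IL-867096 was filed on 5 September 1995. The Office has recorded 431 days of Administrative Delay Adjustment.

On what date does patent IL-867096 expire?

November 10, 2018

Base term: filing date + 22 years → 5 September 2017.
Administrative Delay Adjustment: +431 days → 10 November 2018.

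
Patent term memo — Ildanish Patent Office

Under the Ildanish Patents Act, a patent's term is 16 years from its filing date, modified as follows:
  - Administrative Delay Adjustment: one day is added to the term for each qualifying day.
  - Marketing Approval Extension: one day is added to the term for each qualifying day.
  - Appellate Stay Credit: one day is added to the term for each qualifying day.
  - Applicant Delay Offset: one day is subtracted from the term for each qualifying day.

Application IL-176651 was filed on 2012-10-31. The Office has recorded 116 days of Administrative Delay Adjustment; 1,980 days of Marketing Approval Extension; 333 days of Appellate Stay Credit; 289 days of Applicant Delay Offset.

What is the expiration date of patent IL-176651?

2034-09-10

Base term: filing date + 16 years → 31 October 2028.
Administrative Delay Adjustment: +116 days → 24 February 2029.
Marketing Approval Extension: +1980 days → 28 July 2034.
Appellate Stay Credit: +333 days → 26 June 2035.
Applicant Delay Offset: −289 days → 10 September 2034.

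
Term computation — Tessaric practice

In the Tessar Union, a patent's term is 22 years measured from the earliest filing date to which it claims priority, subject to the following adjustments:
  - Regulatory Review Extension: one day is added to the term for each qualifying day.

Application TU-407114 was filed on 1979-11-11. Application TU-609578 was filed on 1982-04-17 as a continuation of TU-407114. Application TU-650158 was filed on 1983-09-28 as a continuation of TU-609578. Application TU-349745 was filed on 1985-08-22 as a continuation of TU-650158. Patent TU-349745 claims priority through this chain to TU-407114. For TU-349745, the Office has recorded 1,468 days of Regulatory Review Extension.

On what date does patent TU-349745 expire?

November 18, 2005

Earliest priority filing: 11 November 1979.
Base term: 11 November 1979 + 22 years → 11 November 2001.
Regulatory Review Extension: +1468 days → 18 November 2005.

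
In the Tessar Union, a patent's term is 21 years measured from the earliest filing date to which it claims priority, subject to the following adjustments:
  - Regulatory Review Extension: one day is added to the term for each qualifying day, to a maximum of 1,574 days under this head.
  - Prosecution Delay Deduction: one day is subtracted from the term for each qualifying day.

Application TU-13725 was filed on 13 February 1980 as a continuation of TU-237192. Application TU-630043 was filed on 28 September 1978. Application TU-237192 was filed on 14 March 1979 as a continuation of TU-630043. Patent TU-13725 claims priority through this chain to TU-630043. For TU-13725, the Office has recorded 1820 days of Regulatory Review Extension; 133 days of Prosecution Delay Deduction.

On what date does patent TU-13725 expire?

Earliest priority filing: 28 September 1978.
Base term: 28 September 1978 + 21 years → 28 September 1999.
Regulatory Review Extension: 1820 days claimed exceeds the 1574-day cap, so +1574 days → 19 January 2004.
Prosecution Delay Deduction: −133 days → 8 September 2003.

September 8, 2003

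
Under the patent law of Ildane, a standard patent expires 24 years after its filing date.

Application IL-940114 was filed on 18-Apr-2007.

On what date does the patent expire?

2031-04-18

Filing date + 24 years → 18 April 2031.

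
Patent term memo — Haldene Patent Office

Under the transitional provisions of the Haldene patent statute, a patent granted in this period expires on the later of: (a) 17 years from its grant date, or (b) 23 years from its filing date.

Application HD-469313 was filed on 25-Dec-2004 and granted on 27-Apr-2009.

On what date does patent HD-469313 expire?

(a) grant + 17 years → 27 April 2026.
(b) filing + 23 years → 25 December 2027.
Later of the two: 25 December 2027.

December 25, 2027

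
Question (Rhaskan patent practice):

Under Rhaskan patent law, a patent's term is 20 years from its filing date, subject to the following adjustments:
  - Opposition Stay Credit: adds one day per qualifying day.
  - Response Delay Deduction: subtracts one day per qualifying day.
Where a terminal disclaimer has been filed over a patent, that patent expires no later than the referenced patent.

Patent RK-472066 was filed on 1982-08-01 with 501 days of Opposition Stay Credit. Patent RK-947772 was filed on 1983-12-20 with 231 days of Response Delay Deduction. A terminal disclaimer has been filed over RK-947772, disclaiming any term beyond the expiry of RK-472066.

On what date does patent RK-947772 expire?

Natural term of RK-947772:
  Base: filing + 20 years → 20 December 2003.
  Response Delay Deduction: −231 days → 3 May 2003.
Expiry of referenced patent RK-472066:
  Base: filing + 20 years → 1 August 2002.
  Opposition Stay Credit: +501 days → 15 December 2003.
Terminal disclaimer: RK-947772 expires on the earlier of 3 May 2003 and 15 December 2003.

May 3, 2003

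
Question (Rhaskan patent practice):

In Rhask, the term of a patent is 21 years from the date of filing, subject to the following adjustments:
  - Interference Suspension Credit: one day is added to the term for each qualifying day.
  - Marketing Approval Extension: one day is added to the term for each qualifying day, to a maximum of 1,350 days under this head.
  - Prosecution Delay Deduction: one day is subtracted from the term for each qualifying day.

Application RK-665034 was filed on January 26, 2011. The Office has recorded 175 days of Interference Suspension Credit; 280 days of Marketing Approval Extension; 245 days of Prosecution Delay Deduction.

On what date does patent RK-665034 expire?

Base term: filing date + 21 years → 26 January 2032.
Interference Suspension Credit: +175 days → 19 July 2032.
Marketing Approval Extension: 280 days (within the 1350-day cap) → +280 days → 25 April 2033.
Prosecution Delay Deduction: −245 days → 23 August 2032.

August 23, 2032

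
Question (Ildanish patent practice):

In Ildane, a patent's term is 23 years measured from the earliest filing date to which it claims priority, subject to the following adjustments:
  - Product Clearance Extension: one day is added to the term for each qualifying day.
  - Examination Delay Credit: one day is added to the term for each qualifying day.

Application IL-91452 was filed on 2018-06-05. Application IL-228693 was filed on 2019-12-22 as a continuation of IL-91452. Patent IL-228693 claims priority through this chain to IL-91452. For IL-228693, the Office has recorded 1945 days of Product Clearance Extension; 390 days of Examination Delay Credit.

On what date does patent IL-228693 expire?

Earliest priority filing: 5 June 2018.
Base term: 5 June 2018 + 23 years → 5 June 2041.
Product Clearance Extension: +1945 days → 2 October 2046.
Examination Delay Credit: +390 days → 27 October 2047.

October 27, 2047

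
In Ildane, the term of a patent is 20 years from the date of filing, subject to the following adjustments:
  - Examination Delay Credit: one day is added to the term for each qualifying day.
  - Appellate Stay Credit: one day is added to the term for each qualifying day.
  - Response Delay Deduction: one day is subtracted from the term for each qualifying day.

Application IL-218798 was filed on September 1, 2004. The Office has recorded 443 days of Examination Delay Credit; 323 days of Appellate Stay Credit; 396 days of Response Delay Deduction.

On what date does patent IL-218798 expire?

Base term: filing date + 20 years → 1 September 2024.
Examination Delay Credit: +443 days → 18 November 2025.
Appellate Stay Credit: +323 days → 7 October 2026.
Response Delay Deduction: −396 days → 6 September 2025.

September 6, 2025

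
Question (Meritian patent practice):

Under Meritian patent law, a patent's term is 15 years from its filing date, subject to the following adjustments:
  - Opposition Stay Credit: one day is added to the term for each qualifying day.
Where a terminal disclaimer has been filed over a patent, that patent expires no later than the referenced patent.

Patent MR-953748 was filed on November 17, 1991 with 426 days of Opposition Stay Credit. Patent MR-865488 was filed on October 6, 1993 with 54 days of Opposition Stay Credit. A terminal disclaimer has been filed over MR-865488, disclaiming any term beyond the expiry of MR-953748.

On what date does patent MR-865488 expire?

January 17, 2008

Natural term of MR-865488:
  Base: filing + 15 years → 6 October 2008.
  Opposition Stay Credit: +54 days → 29 November 2008.
Expiry of referenced patent MR-953748:
  Base: filing + 15 years → 17 November 2006.
  Opposition Stay Credit: +426 days → 17 January 2008.
Terminal disclaimer: MR-865488 expires on the earlier of 29 November 2008 and 17 January 2008.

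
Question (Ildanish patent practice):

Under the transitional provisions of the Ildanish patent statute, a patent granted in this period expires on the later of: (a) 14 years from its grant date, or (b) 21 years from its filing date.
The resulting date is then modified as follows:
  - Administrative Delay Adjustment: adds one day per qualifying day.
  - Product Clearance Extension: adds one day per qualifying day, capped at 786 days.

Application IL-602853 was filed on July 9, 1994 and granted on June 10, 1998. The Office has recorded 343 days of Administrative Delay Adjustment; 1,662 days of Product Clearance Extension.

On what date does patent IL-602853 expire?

(a) grant + 14 years → 10 June 2012.
(b) filing + 21 years → 9 July 2015.
Later of the two: 9 July 2015.
Administrative Delay Adjustment: +343 days → 16 June 2016.
Product Clearance Extension: 1662 days claimed exceeds the 786-day cap, so +786 days → 11 August 2018.

August 11, 2018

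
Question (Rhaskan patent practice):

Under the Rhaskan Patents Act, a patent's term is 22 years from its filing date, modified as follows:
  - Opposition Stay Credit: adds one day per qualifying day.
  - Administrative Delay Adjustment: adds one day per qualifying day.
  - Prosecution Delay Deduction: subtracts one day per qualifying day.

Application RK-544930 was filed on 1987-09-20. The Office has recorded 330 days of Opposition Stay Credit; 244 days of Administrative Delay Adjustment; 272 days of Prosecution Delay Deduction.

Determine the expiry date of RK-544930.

July 19, 2010

Base term: filing date + 22 years → 20 September 2009.
Opposition Stay Credit: +330 days → 16 August 2010.
Administrative Delay Adjustment: +244 days → 17 April 2011.
Prosecution Delay Deduction: −272 days → 19 July 2010.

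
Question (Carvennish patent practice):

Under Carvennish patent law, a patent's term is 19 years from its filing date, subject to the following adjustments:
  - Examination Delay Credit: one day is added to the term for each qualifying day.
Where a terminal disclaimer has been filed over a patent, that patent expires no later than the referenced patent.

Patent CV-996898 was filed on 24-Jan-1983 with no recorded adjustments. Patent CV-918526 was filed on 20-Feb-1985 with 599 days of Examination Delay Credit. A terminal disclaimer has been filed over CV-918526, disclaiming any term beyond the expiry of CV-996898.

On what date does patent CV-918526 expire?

2002-01-24

Natural term of CV-918526:
  Base: filing + 19 years → 20 February 2004.
  Examination Delay Credit: +599 days → 11 October 2005.
Expiry of referenced patent CV-996898:
  Base: filing + 19 years → 24 January 2002.
Terminal disclaimer: CV-918526 expires on the earlier of 11 October 2005 and 24 January 2002.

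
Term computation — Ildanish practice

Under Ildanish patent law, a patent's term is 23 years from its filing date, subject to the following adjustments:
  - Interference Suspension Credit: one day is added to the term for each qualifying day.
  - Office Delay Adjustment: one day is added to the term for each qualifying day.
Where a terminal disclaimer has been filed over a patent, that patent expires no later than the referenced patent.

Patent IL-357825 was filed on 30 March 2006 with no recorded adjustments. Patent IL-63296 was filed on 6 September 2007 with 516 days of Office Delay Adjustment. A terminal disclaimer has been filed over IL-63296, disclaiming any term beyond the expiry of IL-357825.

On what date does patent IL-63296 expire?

Natural term of IL-63296:
  Base: filing + 23 years → 6 September 2030.
  Office Delay Adjustment: +516 days → 4 February 2032.
Expiry of referenced patent IL-357825:
  Base: filing + 23 years → 30 March 2029.
Terminal disclaimer: IL-63296 expires on the earlier of 4 February 2032 and 30 March 2029.

2029-03-30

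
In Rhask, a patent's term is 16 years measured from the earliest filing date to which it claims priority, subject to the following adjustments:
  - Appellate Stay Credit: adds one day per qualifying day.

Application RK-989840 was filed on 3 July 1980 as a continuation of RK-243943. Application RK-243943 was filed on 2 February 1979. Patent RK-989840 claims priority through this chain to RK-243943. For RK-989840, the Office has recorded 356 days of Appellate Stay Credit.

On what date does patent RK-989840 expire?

Earliest priority filing: 2 February 1979.
Base term: 2 February 1979 + 16 years → 2 February 1995.
Appellate Stay Credit: +356 days → 24 January 1996.

1996-01-24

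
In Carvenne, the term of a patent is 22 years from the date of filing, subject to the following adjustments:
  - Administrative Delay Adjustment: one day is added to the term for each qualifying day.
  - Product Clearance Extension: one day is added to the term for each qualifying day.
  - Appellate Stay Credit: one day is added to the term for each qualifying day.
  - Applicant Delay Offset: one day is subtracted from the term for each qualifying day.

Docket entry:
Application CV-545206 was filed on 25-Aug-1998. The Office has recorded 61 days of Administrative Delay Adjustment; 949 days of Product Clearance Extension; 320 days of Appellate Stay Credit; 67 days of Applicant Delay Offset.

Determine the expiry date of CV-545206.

Base term: filing date + 22 years → 25 August 2020.
Administrative Delay Adjustment: +61 days → 25 October 2020.
Product Clearance Extension: +949 days → 1 June 2023.
Appellate Stay Credit: +320 days → 16 April 2024.
Applicant Delay Offset: −67 days → 9 February 2024.

2024-02-09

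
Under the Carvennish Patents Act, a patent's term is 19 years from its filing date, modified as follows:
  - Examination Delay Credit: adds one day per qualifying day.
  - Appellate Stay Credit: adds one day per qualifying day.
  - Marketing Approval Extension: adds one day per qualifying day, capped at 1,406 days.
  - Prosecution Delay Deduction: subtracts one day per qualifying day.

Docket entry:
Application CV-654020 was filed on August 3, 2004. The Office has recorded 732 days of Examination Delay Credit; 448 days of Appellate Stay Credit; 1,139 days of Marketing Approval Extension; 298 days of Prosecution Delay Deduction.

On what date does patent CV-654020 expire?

Base term: filing date + 19 years → 3 August 2023.
Examination Delay Credit: +732 days → 4 August 2025.
Appellate Stay Credit: +448 days → 26 October 2026.
Marketing Approval Extension: 1139 days (within the 1406-day cap) → +1139 days → 8 December 2029.
Prosecution Delay Deduction: −298 days → 13 February 2029.

2029-02-13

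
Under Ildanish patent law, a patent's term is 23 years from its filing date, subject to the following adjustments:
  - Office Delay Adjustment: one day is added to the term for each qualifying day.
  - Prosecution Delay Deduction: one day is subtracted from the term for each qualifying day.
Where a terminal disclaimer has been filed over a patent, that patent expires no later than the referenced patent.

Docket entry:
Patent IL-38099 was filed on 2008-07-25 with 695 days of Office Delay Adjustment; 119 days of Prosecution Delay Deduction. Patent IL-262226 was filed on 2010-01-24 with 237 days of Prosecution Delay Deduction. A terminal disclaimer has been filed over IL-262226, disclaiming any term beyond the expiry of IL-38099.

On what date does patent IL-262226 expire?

Natural term of IL-262226:
  Base: filing + 23 years → 24 January 2033.
  Prosecution Delay Deduction: −237 days → 1 June 2032.
Expiry of referenced patent IL-38099:
  Base: filing + 23 years → 25 July 2031.
  Office Delay Adjustment: +695 days → 19 June 2033.
  Prosecution Delay Deduction: −119 days → 20 February 2033.
Terminal disclaimer: IL-262226 expires on the earlier of 1 June 2032 and 20 February 2033.

June 1, 2032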